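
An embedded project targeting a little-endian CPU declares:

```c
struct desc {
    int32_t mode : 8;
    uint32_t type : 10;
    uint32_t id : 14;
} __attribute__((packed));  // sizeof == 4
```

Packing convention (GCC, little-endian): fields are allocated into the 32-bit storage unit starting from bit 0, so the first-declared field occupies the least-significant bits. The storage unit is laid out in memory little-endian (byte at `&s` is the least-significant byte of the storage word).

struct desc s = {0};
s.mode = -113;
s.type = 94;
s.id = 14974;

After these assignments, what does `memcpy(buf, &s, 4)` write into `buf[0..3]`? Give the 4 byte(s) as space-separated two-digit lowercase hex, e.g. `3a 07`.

[0+:8] mode=-113 & 0xff = 0x8f; word=0x0000008f
[8+:10] type=94 & 0x3ff = 0x5e; word=0x00005e8f
[18+:14] id=14974 & 0x3fff = 0x3a7e; word=0xe9f85e8f
word = 0xe9f85e8f → little-endian bytes:
  [0]=0x8f  [1]=0x5e  [2]=0xf8  [3]=0xe9

8f 5e f8 e9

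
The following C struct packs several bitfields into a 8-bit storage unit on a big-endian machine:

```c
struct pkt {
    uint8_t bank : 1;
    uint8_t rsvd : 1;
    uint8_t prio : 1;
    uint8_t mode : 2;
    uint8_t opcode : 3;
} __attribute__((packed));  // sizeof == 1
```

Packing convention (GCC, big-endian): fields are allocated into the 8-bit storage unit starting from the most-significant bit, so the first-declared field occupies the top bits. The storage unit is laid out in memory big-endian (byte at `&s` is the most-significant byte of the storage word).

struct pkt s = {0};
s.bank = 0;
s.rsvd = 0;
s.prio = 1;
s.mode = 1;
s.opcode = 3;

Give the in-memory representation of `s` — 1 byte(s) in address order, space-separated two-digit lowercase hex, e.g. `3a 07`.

[7+:1] bank=0 & 0x1 = 0x0; word=0x00
[6+:1] rsvd=0 & 0x1 = 0x0; word=0x00
[5+:1] prio=1 & 0x1 = 0x1; word=0x20
[3+:2] mode=1 & 0x3 = 0x1; word=0x28
[0+:3] opcode=3 & 0x7 = 0x3; word=0x2b
word = 0x2b → big-endian bytes:
  [0]=0x2b

2b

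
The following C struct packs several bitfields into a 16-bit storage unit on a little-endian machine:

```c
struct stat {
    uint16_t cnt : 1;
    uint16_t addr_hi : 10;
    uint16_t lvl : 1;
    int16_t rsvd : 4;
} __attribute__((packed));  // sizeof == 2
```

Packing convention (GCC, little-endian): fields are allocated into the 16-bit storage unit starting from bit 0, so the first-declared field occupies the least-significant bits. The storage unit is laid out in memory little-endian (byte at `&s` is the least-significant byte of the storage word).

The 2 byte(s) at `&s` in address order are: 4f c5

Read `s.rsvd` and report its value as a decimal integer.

[0]=0x4f [1]=0xc5 (little-endian) → word 0xc54f
cnt [0+:1] = (word>>0) & 0x1 = 1
addr_hi [1+:10] = (word>>1) & 0x3ff = 679
lvl [11+:1] = (word>>11) & 0x1 = 0
rsvd [12+:4] = (word>>12) & 0xf = 12  ←
rsvd signed 4b, MSB=1: 12 - 16 = -4

-4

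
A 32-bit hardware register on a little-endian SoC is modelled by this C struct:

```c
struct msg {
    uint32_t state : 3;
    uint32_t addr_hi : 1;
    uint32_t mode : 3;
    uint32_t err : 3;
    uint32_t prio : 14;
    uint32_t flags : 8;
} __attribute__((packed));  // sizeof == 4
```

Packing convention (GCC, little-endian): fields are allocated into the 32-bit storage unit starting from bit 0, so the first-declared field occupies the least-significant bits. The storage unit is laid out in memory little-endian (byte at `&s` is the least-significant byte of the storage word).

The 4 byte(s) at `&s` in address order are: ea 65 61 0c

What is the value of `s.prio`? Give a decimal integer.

[0]=0xea [1]=0x65 [2]=0x61 [3]=0x0c (little-endian) → word 0x0c6165ea
state [0+:3] = (word>>0) & 0x7 = 2
addr_hi [3+:1] = (word>>3) & 0x1 = 1
mode [4+:3] = (word>>4) & 0x7 = 6
err [7+:3] = (word>>7) & 0x7 = 3
prio [10+:14] = (word>>10) & 0x3fff = 6233  ←
flags [24+:8] = (word>>24) & 0xff = 12

6233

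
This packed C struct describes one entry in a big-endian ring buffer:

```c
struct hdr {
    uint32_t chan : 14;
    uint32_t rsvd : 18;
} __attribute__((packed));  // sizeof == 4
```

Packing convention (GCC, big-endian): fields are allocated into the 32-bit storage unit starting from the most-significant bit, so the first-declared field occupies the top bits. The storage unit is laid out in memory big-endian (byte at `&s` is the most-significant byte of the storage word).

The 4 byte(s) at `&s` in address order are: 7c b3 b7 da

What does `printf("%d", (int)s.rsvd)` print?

[0]=0x7c [1]=0xb3 [2]=0xb7 [3]=0xda (big-endian) → word 0x7cb3b7da
chan [18+:14] = (word>>18) & 0x3fff = 7980
rsvd [0+:18] = (word>>0) & 0x3ffff = 243674  ←

243674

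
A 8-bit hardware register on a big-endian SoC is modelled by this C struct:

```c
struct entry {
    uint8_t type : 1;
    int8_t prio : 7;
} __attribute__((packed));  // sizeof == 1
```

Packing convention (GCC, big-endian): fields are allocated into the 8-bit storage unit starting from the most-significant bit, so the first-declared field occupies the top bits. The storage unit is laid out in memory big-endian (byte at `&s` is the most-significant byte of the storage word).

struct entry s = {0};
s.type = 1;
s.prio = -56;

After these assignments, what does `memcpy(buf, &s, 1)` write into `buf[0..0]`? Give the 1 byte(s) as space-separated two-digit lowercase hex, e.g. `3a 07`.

type (1b) val=1 bits=0x1 at bit 7: 0x80
prio (7b) val=-56 bits=0x48 at bit 0: 0xc8
word = 0xc8 → big-endian bytes:
  [0]=0xc8

c8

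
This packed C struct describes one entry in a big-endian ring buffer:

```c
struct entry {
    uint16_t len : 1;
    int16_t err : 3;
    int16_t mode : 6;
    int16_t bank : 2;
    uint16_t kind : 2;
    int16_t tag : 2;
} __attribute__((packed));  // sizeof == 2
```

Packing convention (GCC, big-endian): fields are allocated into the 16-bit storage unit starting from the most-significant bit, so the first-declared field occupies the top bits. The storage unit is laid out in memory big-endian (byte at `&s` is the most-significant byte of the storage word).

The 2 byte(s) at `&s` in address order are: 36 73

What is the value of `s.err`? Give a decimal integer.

3

[0]=0x36 [1]=0x73 (big-endian) → word 0x3673
len:1 @ bit 15 → (0x3673>>15)&0x1 = 0x0
err:3 @ bit 12 → (0x3673>>12)&0x7 = 0x3  ←
mode:6 @ bit 6 → (0x3673>>6)&0x3f = 0x19
bank:2 @ bit 4 → (0x3673>>4)&0x3 = 0x3
kind:2 @ bit 2 → (0x3673>>2)&0x3 = 0x0
tag:2 @ bit 0 → (0x3673>>0)&0x3 = 0x3
err signed 3b, MSB=0: value = 3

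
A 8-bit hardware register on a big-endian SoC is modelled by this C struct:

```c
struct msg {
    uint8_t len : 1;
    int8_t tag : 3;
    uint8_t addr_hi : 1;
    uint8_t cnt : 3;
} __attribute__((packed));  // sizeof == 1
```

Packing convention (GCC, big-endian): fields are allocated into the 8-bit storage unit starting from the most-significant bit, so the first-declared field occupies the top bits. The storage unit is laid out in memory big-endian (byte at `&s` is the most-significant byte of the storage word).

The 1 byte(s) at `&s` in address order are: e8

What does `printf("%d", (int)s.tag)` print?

-2

[0]=0xe8 (big-endian) → word 0xe8
len [7+:1] = (word>>7) & 0x1 = 1
tag [4+:3] = (word>>4) & 0x7 = 6  ←
addr_hi [3+:1] = (word>>3) & 0x1 = 1
cnt [0+:3] = (word>>0) & 0x7 = 0
tag signed 3b, MSB=1: 6 - 8 = -2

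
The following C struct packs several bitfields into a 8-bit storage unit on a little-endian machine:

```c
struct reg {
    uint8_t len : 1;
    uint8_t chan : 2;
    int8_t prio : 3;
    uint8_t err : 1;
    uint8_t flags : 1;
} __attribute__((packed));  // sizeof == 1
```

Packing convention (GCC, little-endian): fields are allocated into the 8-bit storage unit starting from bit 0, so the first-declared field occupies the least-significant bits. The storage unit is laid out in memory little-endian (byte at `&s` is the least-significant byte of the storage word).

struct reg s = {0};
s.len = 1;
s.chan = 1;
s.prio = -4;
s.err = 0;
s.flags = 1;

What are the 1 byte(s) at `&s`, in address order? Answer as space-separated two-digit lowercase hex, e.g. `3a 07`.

a3

len (1b) val=1 bits=0x1 at bit 0: 0x01
chan (2b) val=1 bits=0x1 at bit 1: 0x03
prio (3b) val=-4 bits=0x4 at bit 3: 0x23
err (1b) val=0 bits=0x0 at bit 6: 0x23
flags (1b) val=1 bits=0x1 at bit 7: 0xa3
word = 0xa3 → little-endian bytes:
  [0]=0xa3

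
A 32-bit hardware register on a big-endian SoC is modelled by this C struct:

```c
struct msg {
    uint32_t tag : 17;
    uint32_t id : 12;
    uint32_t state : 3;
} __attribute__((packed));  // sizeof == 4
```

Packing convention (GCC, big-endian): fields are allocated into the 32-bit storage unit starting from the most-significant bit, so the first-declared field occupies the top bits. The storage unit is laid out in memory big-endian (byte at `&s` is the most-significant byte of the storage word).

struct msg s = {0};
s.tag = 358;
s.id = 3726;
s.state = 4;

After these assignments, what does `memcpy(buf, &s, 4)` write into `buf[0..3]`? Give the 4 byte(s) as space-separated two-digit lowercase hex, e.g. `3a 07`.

00 b3 74 74

[15+:17] tag=358 & 0x1ffff = 0x166; word=0x00b30000
[3+:12] id=3726 & 0xfff = 0xe8e; word=0x00b37470
[0+:3] state=4 & 0x7 = 0x4; word=0x00b37474
word = 0x00b37474 → big-endian bytes:
  [0]=0x00  [1]=0xb3  [2]=0x74  [3]=0x74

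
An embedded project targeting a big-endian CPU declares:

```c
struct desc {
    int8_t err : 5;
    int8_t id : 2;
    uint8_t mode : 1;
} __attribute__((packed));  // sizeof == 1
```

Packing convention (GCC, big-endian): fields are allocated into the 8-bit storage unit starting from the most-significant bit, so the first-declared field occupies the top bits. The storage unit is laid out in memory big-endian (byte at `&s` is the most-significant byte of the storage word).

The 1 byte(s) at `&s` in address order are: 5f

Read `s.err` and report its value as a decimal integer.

11

[0]=0x5f (big-endian) → word 0x5f
err:5 @ bit 3 → (0x5f>>3)&0x1f = 0xb  ←
id:2 @ bit 1 → (0x5f>>1)&0x3 = 0x3
mode:1 @ bit 0 → (0x5f>>0)&0x1 = 0x1
err signed 5b, MSB=0: value = 11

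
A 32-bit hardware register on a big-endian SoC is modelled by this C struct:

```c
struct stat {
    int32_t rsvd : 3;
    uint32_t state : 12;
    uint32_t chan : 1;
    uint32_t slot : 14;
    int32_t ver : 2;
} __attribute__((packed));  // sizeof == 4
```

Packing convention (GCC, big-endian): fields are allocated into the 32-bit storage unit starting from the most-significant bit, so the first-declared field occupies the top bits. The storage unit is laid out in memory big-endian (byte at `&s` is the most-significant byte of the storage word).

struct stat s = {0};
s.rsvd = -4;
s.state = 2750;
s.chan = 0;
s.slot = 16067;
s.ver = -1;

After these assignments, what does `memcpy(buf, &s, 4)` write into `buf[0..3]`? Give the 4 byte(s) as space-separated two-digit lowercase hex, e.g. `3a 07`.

rsvd (3b) val=-4 bits=0x4 at bit 29: 0x80000000
state (12b) val=2750 bits=0xabe at bit 17: 0x957c0000
chan (1b) val=0 bits=0x0 at bit 16: 0x957c0000
slot (14b) val=16067 bits=0x3ec3 at bit 2: 0x957cfb0c
ver (2b) val=-1 bits=0x3 at bit 0: 0x957cfb0f
word = 0x957cfb0f → big-endian bytes:
  [0]=0x95  [1]=0x7c  [2]=0xfb  [3]=0x0f

95 7c fb 0f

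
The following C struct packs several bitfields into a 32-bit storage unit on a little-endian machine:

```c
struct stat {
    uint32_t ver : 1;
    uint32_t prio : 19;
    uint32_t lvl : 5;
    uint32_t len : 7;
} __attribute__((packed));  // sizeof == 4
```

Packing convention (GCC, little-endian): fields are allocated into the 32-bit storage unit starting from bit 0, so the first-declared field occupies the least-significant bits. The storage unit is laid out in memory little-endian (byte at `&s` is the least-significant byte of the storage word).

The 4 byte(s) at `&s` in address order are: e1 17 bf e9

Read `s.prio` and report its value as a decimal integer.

494576

[0]=0xe1 [1]=0x17 [2]=0xbf [3]=0xe9 (little-endian) → word 0xe9bf17e1
ver:1 @ bit 0 → (0xe9bf17e1>>0)&0x1 = 0x1
prio:19 @ bit 1 → (0xe9bf17e1>>1)&0x7ffff = 0x78bf0  ←
lvl:5 @ bit 20 → (0xe9bf17e1>>20)&0x1f = 0x1b
len:7 @ bit 25 → (0xe9bf17e1>>25)&0x7f = 0x74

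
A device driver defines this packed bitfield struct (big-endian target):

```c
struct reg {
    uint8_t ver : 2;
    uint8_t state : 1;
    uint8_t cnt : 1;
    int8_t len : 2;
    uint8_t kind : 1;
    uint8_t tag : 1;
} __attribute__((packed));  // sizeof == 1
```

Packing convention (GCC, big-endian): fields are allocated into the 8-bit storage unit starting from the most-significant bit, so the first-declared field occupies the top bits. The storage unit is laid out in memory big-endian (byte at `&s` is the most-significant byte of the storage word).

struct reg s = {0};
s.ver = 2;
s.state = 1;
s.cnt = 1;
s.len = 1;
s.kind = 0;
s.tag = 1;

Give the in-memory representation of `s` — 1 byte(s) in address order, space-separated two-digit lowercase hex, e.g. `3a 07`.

ver (2b) val=2 bits=0x2 at bit 6: 0x80
state (1b) val=1 bits=0x1 at bit 5: 0xa0
cnt (1b) val=1 bits=0x1 at bit 4: 0xb0
len (2b) val=1 bits=0x1 at bit 2: 0xb4
kind (1b) val=0 bits=0x0 at bit 1: 0xb4
tag (1b) val=1 bits=0x1 at bit 0: 0xb5
word = 0xb5 → big-endian bytes:
  [0]=0xb5

b5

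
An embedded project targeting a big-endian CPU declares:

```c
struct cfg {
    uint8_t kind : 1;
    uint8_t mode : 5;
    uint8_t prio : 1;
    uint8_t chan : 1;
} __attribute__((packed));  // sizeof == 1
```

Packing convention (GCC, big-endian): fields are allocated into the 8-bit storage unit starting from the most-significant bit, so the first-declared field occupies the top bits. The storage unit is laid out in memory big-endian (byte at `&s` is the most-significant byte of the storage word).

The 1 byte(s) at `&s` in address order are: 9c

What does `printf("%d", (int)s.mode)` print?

7

[0]=0x9c (big-endian) → word 0x9c
kind:1 @ bit 7 → (0x9c>>7)&0x1 = 0x1
mode:5 @ bit 2 → (0x9c>>2)&0x1f = 0x7  ←
prio:1 @ bit 1 → (0x9c>>1)&0x1 = 0x0
chan:1 @ bit 0 → (0x9c>>0)&0x1 = 0x0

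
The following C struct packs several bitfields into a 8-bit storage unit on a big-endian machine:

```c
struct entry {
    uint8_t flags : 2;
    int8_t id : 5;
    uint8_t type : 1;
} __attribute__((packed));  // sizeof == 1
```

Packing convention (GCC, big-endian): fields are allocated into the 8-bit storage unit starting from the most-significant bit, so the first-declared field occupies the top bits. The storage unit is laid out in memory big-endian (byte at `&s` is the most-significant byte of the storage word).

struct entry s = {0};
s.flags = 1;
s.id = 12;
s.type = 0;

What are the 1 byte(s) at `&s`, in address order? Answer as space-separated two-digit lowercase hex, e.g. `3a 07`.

flags:2 = 1 → 0x1 << 6 → word 0x40
id:5 = 12 → 0xc << 1 → word 0x58
type:1 = 0 → 0x0 << 0 → word 0x58
word = 0x58 → big-endian bytes:
  [0]=0x58

58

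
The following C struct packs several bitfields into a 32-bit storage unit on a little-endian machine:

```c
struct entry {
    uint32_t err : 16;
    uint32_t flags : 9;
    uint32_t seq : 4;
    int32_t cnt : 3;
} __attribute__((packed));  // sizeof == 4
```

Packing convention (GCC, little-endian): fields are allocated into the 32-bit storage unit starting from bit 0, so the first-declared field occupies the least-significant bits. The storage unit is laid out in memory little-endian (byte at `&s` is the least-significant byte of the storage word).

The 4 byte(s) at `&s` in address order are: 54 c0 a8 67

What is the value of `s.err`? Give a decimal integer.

[0]=0x54 [1]=0xc0 [2]=0xa8 [3]=0x67 (little-endian) → word 0x67a8c054
err [0+:16] = (word>>0) & 0xffff = 49236  ←
flags [16+:9] = (word>>16) & 0x1ff = 424
seq [25+:4] = (word>>25) & 0xf = 3
cnt [29+:3] = (word>>29) & 0x7 = 3

49236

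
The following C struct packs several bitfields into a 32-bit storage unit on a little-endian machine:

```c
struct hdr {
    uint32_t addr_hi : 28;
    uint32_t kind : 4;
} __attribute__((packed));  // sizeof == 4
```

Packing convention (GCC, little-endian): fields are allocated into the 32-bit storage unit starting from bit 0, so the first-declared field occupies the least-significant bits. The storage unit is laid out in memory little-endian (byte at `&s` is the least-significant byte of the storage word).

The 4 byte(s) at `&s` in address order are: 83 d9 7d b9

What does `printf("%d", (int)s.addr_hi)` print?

159242627

[0]=0x83 [1]=0xd9 [2]=0x7d [3]=0xb9 (little-endian) → word 0xb97dd983
addr_hi [0+:28] = (word>>0) & 0xfffffff = 159242627  ←
kind [28+:4] = (word>>28) & 0xf = 11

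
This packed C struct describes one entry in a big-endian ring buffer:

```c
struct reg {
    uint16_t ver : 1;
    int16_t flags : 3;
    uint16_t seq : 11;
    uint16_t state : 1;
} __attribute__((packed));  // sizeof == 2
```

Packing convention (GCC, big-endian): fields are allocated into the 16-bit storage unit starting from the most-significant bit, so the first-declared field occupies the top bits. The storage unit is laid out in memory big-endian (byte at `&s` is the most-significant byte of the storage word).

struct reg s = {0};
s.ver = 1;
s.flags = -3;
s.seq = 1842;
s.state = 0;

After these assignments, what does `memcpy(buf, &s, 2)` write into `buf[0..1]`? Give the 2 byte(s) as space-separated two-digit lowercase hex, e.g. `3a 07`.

de 64

ver:1 = 1 → 0x1 << 15 → word 0x8000
flags:3 = -3 → 0x5 << 12 → word 0xd000
seq:11 = 1842 → 0x732 << 1 → word 0xde64
state:1 = 0 → 0x0 << 0 → word 0xde64
word = 0xde64 → big-endian bytes:
  [0]=0xde  [1]=0x64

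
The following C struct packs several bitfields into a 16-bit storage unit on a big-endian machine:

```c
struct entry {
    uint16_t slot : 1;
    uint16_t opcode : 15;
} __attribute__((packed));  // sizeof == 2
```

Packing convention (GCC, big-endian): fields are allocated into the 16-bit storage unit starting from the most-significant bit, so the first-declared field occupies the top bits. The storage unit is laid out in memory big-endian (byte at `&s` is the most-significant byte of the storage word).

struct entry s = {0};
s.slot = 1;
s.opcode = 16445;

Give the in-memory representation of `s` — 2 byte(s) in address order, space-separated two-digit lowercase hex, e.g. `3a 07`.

c0 3d

[15+:1] slot=1 & 0x1 = 0x1; word=0x8000
[0+:15] opcode=16445 & 0x7fff = 0x403d; word=0xc03d
word = 0xc03d → big-endian bytes:
  [0]=0xc0  [1]=0x3d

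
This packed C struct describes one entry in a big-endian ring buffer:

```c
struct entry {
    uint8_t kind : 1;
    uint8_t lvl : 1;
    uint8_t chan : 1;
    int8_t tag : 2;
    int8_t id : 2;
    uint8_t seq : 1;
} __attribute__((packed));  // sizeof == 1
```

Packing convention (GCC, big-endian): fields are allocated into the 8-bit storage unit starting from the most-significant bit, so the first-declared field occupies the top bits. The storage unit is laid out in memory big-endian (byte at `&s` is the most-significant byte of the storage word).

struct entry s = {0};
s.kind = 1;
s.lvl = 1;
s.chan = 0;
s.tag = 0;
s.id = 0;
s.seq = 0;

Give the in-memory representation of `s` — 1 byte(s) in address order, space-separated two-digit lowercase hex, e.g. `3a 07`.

c0

[7+:1] kind=1 & 0x1 = 0x1; word=0x80
[6+:1] lvl=1 & 0x1 = 0x1; word=0xc0
[5+:1] chan=0 & 0x1 = 0x0; word=0xc0
[3+:2] tag=0 & 0x3 = 0x0; word=0xc0
[1+:2] id=0 & 0x3 = 0x0; word=0xc0
[0+:1] seq=0 & 0x1 = 0x0; word=0xc0
word = 0xc0 → big-endian bytes:
  [0]=0xc0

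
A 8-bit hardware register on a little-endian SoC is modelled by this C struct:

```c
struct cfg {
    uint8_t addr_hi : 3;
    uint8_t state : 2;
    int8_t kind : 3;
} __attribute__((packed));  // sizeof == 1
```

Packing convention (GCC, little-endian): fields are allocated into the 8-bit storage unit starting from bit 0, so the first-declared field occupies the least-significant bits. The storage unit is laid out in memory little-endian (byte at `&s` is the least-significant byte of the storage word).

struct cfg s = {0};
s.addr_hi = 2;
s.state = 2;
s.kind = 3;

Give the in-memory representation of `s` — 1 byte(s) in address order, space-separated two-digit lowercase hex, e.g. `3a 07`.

72

addr_hi:3 = 2 → 0x2 << 0 → word 0x02
state:2 = 2 → 0x2 << 3 → word 0x12
kind:3 = 3 → 0x3 << 5 → word 0x72
word = 0x72 → little-endian bytes:
  [0]=0x72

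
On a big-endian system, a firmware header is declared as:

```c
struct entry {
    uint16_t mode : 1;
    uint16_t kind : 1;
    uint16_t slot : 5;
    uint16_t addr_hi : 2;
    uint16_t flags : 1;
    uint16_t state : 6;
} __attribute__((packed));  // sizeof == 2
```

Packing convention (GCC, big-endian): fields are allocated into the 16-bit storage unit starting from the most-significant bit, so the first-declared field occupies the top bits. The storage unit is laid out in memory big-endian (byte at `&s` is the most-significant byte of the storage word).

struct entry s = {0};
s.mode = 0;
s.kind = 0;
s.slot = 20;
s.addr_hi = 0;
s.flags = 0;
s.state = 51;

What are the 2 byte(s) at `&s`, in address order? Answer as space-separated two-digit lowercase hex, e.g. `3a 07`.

mode:1 = 0 → 0x0 << 15 → word 0x0000
kind:1 = 0 → 0x0 << 14 → word 0x0000
slot:5 = 20 → 0x14 << 9 → word 0x2800
addr_hi:2 = 0 → 0x0 << 7 → word 0x2800
flags:1 = 0 → 0x0 << 6 → word 0x2800
state:6 = 51 → 0x33 << 0 → word 0x2833
word = 0x2833 → big-endian bytes:
  [0]=0x28  [1]=0x33

28 33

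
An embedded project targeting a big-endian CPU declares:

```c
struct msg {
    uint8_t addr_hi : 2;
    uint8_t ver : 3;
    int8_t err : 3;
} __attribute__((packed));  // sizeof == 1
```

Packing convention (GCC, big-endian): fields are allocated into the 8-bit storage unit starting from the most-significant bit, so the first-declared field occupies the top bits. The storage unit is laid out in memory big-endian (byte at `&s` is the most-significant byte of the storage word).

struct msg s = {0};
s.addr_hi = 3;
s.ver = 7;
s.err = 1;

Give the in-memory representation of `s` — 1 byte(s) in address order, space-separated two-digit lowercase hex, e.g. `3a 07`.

[6+:2] addr_hi=3 & 0x3 = 0x3; word=0xc0
[3+:3] ver=7 & 0x7 = 0x7; word=0xf8
[0+:3] err=1 & 0x7 = 0x1; word=0xf9
word = 0xf9 → big-endian bytes:
  [0]=0xf9

f9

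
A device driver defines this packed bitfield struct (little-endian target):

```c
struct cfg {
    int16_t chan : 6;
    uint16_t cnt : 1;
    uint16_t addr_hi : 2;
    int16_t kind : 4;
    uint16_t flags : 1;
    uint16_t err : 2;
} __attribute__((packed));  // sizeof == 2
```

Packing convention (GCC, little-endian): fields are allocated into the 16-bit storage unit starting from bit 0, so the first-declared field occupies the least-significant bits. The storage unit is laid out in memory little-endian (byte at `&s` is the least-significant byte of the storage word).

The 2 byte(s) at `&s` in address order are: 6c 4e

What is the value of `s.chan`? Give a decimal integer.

[0]=0x6c [1]=0x4e (little-endian) → word 0x4e6c
chan [0+:6] = (word>>0) & 0x3f = 44  ←
cnt [6+:1] = (word>>6) & 0x1 = 1
addr_hi [7+:2] = (word>>7) & 0x3 = 0
kind [9+:4] = (word>>9) & 0xf = 7
flags [13+:1] = (word>>13) & 0x1 = 0
err [14+:2] = (word>>14) & 0x3 = 1
chan signed 6b, MSB=1: 44 - 64 = -20

-20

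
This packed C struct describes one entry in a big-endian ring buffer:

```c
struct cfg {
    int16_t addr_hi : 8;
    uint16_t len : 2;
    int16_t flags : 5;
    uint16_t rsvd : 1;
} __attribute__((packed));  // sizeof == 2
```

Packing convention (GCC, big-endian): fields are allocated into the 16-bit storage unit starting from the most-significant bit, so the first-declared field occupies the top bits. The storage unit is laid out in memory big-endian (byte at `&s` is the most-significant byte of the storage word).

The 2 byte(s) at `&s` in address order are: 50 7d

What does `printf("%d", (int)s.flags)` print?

[0]=0x50 [1]=0x7d (big-endian) → word 0x507d
addr_hi [8+:8] = (word>>8) & 0xff = 80
len [6+:2] = (word>>6) & 0x3 = 1
flags [1+:5] = (word>>1) & 0x1f = 30  ←
rsvd [0+:1] = (word>>0) & 0x1 = 1
flags signed 5b, MSB=1: 30 - 32 = -2

-2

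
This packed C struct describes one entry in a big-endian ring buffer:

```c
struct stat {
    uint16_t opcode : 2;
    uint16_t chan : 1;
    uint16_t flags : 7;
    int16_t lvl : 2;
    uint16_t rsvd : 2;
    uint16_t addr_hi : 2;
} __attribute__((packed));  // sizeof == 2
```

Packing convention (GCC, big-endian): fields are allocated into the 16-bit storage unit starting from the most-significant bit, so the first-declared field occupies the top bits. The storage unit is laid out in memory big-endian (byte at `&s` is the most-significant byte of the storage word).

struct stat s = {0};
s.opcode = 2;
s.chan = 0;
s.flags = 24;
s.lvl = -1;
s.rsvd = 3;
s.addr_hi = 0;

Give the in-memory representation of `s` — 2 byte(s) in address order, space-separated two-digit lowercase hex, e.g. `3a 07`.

opcode:2 = 2 → 0x2 << 14 → word 0x8000
chan:1 = 0 → 0x0 << 13 → word 0x8000
flags:7 = 24 → 0x18 << 6 → word 0x8600
lvl:2 = -1 → 0x3 << 4 → word 0x8630
rsvd:2 = 3 → 0x3 << 2 → word 0x863c
addr_hi:2 = 0 → 0x0 << 0 → word 0x863c
word = 0x863c → big-endian bytes:
  [0]=0x86  [1]=0x3c

86 3c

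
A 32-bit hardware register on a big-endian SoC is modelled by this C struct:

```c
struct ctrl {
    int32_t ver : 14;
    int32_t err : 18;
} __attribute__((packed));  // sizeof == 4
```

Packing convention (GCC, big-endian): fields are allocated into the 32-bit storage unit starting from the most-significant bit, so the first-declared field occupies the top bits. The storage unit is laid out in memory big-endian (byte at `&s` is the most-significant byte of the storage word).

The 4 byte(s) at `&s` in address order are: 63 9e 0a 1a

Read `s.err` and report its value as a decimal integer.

-128486

[0]=0x63 [1]=0x9e [2]=0x0a [3]=0x1a (big-endian) → word 0x639e0a1a
ver:14 @ bit 18 → (0x639e0a1a>>18)&0x3fff = 0x18e7
err:18 @ bit 0 → (0x639e0a1a>>0)&0x3ffff = 0x20a1a  ←
err signed 18b, MSB=1: 133658 - 262144 = -128486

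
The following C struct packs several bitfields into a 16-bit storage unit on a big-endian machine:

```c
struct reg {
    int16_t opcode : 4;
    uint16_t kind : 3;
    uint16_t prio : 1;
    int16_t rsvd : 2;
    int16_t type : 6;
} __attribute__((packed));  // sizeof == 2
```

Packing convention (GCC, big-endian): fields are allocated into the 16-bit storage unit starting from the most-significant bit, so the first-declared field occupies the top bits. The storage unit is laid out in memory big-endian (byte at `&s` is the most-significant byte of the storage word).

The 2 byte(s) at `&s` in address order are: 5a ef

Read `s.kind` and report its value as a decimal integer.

5

[0]=0x5a [1]=0xef (big-endian) → word 0x5aef
opcode [12+:4] = (word>>12) & 0xf = 5
kind [9+:3] = (word>>9) & 0x7 = 5  ←
prio [8+:1] = (word>>8) & 0x1 = 0
rsvd [6+:2] = (word>>6) & 0x3 = 3
type [0+:6] = (word>>0) & 0x3f = 47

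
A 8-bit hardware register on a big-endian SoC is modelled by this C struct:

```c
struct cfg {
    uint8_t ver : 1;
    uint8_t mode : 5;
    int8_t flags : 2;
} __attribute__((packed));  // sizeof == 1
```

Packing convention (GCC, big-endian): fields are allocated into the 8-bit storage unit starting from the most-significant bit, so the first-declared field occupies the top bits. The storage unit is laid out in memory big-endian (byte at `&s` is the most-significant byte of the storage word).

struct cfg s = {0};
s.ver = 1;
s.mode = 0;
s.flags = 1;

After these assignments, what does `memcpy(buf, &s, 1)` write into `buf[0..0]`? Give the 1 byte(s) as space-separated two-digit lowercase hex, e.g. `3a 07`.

81

ver:1 = 1 → 0x1 << 7 → word 0x80
mode:5 = 0 → 0x0 << 2 → word 0x80
flags:2 = 1 → 0x1 << 0 → word 0x81
word = 0x81 → big-endian bytes:
  [0]=0x81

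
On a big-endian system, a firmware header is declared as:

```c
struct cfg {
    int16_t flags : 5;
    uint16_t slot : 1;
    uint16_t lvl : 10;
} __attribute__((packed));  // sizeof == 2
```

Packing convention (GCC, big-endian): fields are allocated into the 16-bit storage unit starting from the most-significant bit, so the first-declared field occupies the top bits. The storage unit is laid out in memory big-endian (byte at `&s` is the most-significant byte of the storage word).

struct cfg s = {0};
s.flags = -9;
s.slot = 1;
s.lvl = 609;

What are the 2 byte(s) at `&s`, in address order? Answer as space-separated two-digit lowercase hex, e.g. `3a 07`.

flags (5b) val=-9 bits=0x17 at bit 11: 0xb800
slot (1b) val=1 bits=0x1 at bit 10: 0xbc00
lvl (10b) val=609 bits=0x261 at bit 0: 0xbe61
word = 0xbe61 → big-endian bytes:
  [0]=0xbe  [1]=0x61

be 61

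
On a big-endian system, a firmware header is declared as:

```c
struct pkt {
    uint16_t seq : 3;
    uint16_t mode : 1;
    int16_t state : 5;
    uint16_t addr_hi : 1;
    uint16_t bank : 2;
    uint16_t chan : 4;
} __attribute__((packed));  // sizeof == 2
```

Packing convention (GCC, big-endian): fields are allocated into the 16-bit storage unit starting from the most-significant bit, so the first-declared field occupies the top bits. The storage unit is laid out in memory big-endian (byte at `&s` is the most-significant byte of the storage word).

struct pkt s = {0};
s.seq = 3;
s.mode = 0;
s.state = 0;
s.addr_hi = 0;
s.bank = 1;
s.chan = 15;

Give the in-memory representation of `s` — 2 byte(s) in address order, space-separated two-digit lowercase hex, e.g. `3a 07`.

[13+:3] seq=3 & 0x7 = 0x3; word=0x6000
[12+:1] mode=0 & 0x1 = 0x0; word=0x6000
[7+:5] state=0 & 0x1f = 0x0; word=0x6000
[6+:1] addr_hi=0 & 0x1 = 0x0; word=0x6000
[4+:2] bank=1 & 0x3 = 0x1; word=0x6010
[0+:4] chan=15 & 0xf = 0xf; word=0x601f
word = 0x601f → big-endian bytes:
  [0]=0x60  [1]=0x1f

60 1f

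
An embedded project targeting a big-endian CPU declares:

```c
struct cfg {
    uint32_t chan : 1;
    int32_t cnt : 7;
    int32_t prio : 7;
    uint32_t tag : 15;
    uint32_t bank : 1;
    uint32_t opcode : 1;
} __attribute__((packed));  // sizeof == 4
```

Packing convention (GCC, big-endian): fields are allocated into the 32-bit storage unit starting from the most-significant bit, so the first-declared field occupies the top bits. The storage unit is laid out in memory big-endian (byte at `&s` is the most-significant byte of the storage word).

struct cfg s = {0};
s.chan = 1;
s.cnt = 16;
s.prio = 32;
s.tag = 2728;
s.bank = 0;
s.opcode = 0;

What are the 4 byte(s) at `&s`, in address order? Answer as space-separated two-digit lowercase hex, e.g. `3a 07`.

90 40 2a a0

chan (1b) val=1 bits=0x1 at bit 31: 0x80000000
cnt (7b) val=16 bits=0x10 at bit 24: 0x90000000
prio (7b) val=32 bits=0x20 at bit 17: 0x90400000
tag (15b) val=2728 bits=0xaa8 at bit 2: 0x90402aa0
bank (1b) val=0 bits=0x0 at bit 1: 0x90402aa0
opcode (1b) val=0 bits=0x0 at bit 0: 0x90402aa0
word = 0x90402aa0 → big-endian bytes:
  [0]=0x90  [1]=0x40  [2]=0x2a  [3]=0xa0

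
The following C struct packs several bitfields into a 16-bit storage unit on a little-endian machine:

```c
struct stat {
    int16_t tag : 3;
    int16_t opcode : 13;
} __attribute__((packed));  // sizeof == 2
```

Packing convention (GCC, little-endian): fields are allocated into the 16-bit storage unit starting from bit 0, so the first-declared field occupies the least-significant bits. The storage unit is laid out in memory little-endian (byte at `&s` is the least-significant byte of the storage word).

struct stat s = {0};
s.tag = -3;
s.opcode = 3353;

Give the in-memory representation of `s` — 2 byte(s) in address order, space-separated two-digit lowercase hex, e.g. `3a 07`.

[0+:3] tag=-3 & 0x7 = 0x5; word=0x0005
[3+:13] opcode=3353 & 0x1fff = 0xd19; word=0x68cd
word = 0x68cd → little-endian bytes:
  [0]=0xcd  [1]=0x68

cd 68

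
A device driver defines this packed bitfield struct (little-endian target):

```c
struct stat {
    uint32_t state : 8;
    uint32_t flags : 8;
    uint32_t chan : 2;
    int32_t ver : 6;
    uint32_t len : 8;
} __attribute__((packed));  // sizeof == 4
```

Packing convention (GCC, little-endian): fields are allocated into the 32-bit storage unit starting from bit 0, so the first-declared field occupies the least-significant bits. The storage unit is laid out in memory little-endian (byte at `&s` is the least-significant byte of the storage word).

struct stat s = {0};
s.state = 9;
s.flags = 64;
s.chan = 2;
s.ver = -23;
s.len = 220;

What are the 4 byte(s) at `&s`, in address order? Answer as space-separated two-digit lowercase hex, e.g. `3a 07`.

[0+:8] state=9 & 0xff = 0x9; word=0x00000009
[8+:8] flags=64 & 0xff = 0x40; word=0x00004009
[16+:2] chan=2 & 0x3 = 0x2; word=0x00024009
[18+:6] ver=-23 & 0x3f = 0x29; word=0x00a64009
[24+:8] len=220 & 0xff = 0xdc; word=0xdca64009
word = 0xdca64009 → little-endian bytes:
  [0]=0x09  [1]=0x40  [2]=0xa6  [3]=0xdc

09 40 a6 dc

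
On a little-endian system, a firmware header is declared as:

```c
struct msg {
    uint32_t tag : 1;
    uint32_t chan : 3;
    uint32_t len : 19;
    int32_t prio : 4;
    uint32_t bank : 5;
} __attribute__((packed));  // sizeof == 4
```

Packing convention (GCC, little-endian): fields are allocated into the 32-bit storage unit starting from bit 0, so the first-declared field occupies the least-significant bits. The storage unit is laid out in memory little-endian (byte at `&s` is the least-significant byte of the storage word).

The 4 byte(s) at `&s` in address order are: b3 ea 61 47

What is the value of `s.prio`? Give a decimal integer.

-2

[0]=0xb3 [1]=0xea [2]=0x61 [3]=0x47 (little-endian) → word 0x4761eab3
tag:1 @ bit 0 → (0x4761eab3>>0)&0x1 = 0x1
chan:3 @ bit 1 → (0x4761eab3>>1)&0x7 = 0x1
len:19 @ bit 4 → (0x4761eab3>>4)&0x7ffff = 0x61eab
prio:4 @ bit 23 → (0x4761eab3>>23)&0xf = 0xe  ←
bank:5 @ bit 27 → (0x4761eab3>>27)&0x1f = 0x8
prio signed 4b, MSB=1: 14 - 16 = -2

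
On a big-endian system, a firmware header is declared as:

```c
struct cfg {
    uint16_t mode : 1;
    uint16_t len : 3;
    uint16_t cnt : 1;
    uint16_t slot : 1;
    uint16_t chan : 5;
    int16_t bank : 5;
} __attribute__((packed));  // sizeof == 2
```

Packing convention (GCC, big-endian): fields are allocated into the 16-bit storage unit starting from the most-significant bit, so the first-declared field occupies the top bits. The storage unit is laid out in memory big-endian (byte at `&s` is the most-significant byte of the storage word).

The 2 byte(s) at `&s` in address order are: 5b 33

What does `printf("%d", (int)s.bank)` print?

[0]=0x5b [1]=0x33 (big-endian) → word 0x5b33
mode [15+:1] = (word>>15) & 0x1 = 0
len [12+:3] = (word>>12) & 0x7 = 5
cnt [11+:1] = (word>>11) & 0x1 = 1
slot [10+:1] = (word>>10) & 0x1 = 0
chan [5+:5] = (word>>5) & 0x1f = 25
bank [0+:5] = (word>>0) & 0x1f = 19  ←
bank signed 5b, MSB=1: 19 - 32 = -13

-13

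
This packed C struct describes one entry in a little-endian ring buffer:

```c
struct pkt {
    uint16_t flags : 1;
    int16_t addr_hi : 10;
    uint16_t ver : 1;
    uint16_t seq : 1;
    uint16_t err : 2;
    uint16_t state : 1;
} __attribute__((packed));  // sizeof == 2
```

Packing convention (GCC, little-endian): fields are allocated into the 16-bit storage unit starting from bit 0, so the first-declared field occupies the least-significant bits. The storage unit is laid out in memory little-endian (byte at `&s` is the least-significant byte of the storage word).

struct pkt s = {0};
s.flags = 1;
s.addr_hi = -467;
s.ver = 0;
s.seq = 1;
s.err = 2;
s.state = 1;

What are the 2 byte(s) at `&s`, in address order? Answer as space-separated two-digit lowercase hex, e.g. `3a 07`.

5b d4

flags:1 = 1 → 0x1 << 0 → word 0x0001
addr_hi:10 = -467 → 0x22d << 1 → word 0x045b
ver:1 = 0 → 0x0 << 11 → word 0x045b
seq:1 = 1 → 0x1 << 12 → word 0x145b
err:2 = 2 → 0x2 << 13 → word 0x545b
state:1 = 1 → 0x1 << 15 → word 0xd45b
word = 0xd45b → little-endian bytes:
  [0]=0x5b  [1]=0xd4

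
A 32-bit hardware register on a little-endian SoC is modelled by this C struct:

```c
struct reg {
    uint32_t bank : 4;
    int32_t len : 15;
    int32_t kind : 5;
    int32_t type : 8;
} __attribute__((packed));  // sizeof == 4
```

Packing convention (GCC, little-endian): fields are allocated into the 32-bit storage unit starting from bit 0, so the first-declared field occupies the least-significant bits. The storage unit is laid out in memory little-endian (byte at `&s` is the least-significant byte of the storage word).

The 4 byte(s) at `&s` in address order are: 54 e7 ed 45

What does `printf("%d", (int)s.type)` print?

69

[0]=0x54 [1]=0xe7 [2]=0xed [3]=0x45 (little-endian) → word 0x45ede754
bank:4 @ bit 0 → (0x45ede754>>0)&0xf = 0x4
len:15 @ bit 4 → (0x45ede754>>4)&0x7fff = 0x5e75
kind:5 @ bit 19 → (0x45ede754>>19)&0x1f = 0x1d
type:8 @ bit 24 → (0x45ede754>>24)&0xff = 0x45  ←
type signed 8b, MSB=0: value = 69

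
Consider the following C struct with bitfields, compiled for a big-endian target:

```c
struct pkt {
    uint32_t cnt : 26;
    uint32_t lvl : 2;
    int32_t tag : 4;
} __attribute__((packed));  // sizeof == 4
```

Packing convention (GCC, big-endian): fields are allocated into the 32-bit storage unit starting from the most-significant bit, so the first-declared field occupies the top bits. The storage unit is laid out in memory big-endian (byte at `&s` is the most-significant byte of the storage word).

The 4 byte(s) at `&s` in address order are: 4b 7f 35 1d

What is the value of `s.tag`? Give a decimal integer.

[0]=0x4b [1]=0x7f [2]=0x35 [3]=0x1d (big-endian) → word 0x4b7f351d
cnt [6+:26] = (word>>6) & 0x3ffffff = 19791060
lvl [4+:2] = (word>>4) & 0x3 = 1
tag [0+:4] = (word>>0) & 0xf = 13  ←
tag signed 4b, MSB=1: 13 - 16 = -3

-3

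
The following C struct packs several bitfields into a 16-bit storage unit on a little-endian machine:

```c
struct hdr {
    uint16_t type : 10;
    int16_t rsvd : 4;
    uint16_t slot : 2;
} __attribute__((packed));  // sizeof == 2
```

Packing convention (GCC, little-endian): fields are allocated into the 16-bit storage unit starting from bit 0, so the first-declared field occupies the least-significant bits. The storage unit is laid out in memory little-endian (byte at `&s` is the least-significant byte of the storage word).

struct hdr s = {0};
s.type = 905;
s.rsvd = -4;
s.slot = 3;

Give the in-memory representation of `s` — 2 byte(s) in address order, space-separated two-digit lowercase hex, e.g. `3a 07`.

type:10 = 905 → 0x389 << 0 → word 0x0389
rsvd:4 = -4 → 0xc << 10 → word 0x3389
slot:2 = 3 → 0x3 << 14 → word 0xf389
word = 0xf389 → little-endian bytes:
  [0]=0x89  [1]=0xf3

89 f3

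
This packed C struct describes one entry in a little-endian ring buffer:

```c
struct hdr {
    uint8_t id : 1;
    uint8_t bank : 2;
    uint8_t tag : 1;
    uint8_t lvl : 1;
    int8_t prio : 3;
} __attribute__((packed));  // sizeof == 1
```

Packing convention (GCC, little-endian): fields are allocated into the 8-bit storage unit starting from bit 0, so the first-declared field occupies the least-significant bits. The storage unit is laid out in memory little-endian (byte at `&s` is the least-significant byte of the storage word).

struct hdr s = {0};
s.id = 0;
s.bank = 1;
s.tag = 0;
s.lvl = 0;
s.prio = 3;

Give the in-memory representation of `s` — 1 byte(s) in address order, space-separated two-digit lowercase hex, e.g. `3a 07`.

id (1b) val=0 bits=0x0 at bit 0: 0x00
bank (2b) val=1 bits=0x1 at bit 1: 0x02
tag (1b) val=0 bits=0x0 at bit 3: 0x02
lvl (1b) val=0 bits=0x0 at bit 4: 0x02
prio (3b) val=3 bits=0x3 at bit 5: 0x62
word = 0x62 → little-endian bytes:
  [0]=0x62

62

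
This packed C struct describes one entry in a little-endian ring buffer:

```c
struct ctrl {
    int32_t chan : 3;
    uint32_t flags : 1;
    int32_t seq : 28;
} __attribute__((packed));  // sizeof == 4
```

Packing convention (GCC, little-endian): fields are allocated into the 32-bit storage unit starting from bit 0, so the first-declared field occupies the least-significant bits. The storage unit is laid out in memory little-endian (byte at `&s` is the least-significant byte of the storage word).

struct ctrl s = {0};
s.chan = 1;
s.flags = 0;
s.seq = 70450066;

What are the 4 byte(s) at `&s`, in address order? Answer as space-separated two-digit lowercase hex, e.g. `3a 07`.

21 b9 2f 43

chan:3 = 1 → 0x1 << 0 → word 0x00000001
flags:1 = 0 → 0x0 << 3 → word 0x00000001
seq:28 = 70450066 → 0x432fb92 << 4 → word 0x432fb921
word = 0x432fb921 → little-endian bytes:
  [0]=0x21  [1]=0xb9  [2]=0x2f  [3]=0x43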